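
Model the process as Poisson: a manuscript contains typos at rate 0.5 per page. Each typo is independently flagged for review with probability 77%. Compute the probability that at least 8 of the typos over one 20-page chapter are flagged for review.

0.5044

Thinning: the typos that are flagged for review themselves form a Poisson process with rate 0.77 × 0.5 = 0.385 per page.
Over the interval, μ = 0.385 × 20 = 7.7 (a 20-page chapter = 20 pages).
P(N ≥ 8) = 1 − P(N ≤ 7) ≈ 0.5044.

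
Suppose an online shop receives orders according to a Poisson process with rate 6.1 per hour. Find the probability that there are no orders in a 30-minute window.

0.0474

Over the interval, μ = 6.1 × 0.5 = 3.05 (a 30-minute window = 0.5 hours).
P(N = 0) = e^(−μ) μ^0/0! = e^(−3.05) · 3.05^0/1 ≈ 0.0474.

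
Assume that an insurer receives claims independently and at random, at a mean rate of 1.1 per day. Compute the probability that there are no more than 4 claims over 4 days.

Over the interval, μ = 1.1 × 4 = 4.4 (4 days).
P(N ≤ 4) = Σ_{j=0}^{4} e^(−μ) μ^j/j! ≈ 0.5512.

0.5512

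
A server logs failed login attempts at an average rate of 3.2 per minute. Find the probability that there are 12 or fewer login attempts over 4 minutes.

0.4853

Over the interval, μ = 3.2 × 4 = 12.8 (4 minutes).
P(N ≤ 12) = Σ_{j=0}^{12} e^(−μ) μ^j/j! ≈ 0.4853.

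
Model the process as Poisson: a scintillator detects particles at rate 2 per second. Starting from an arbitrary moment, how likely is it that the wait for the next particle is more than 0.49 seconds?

The wait for the next event is exponential with rate λ = 2 per second.
P(T > 0.49) = e^(−λt) = e^(−2 × 0.49) = e^(−0.98) ≈ 0.3753.

0.3753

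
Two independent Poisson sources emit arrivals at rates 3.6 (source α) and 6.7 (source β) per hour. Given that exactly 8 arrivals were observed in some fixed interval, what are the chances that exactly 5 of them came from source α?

Given the total, each event is independently from source α with probability p = λ_α/(λ_α+λ_β) = 3.6/10.3 ≈ 0.3495.
So K ~ Binomial(8, 3.6/10.3): P(K = 5) = C(8,5) · (3.6/10.3)^5 · (6.7/10.3)^3 ≈ 0.0804.

0.0804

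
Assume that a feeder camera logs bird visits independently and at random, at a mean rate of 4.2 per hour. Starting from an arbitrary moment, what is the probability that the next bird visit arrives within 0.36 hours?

Inter-arrival times are exponential with rate λ = 4.2 per hour.
P(T ≤ 0.36) = 1 − e^(−λt) = 1 − e^(−4.2 × 0.36) = 1 − e^(−1.512) ≈ 0.7795.

0.7795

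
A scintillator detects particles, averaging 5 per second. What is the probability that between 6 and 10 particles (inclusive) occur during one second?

0.3703

With mean μ = 5 per second,
P(6 ≤ N ≤ 10) = Σ_{j=6}^{10} e^(−5) · 5^j/j! ≈ 0.3703.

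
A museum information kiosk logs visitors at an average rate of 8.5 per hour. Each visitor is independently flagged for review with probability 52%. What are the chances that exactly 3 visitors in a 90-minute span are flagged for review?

Thinning: the visitors that are flagged for review themselves form a Poisson process with rate 0.52 × 8.5 = 4.42 per hour.
Over the interval, μ = 4.42 × 1.5 = 6.63 (a 90-minute span = 1.5 hours).
P(N = 3) = e^(−6.63) · 6.63^3/3! ≈ 0.0641.

0.0641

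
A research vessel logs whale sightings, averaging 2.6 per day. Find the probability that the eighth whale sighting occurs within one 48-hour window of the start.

Over the interval, μ = 2.6 × 2 = 5.2 (a 48-hour window = 2 days).
The eighth arrival falls in the interval iff at least 8 events occur there: P(S_8 ≤ t) = P(N ≥ 8) = 1 − P(N ≤ 7) ≈ 0.1551.

0.1551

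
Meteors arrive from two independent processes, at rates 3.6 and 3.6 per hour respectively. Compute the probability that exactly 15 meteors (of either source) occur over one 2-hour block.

0.1012

Independent Poisson processes superpose: combined rate λ = 3.6 + 3.6 = 7.2 per hour.
Over the interval, μ = 7.2 × 2 = 14.4 (a 2-hour block = 2 hours).
P(N = 15) = e^(−14.4) · 14.4^15/15! ≈ 0.1012.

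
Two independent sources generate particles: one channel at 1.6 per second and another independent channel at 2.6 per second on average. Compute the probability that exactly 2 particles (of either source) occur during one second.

0.1323

Independent Poisson processes superpose: combined rate λ = 1.6 + 2.6 = 4.2 per second.
So μ = 4.2.
P(N = 2) = e^(−4.2) · 4.2^2/2! ≈ 0.1323.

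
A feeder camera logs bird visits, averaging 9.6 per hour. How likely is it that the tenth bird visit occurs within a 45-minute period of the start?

Over the interval, μ = 9.6 × 0.75 = 7.2 (a 45-minute period = 0.75 hours).
The tenth arrival falls in the interval iff at least 10 events occur there: P(S_10 ≤ t) = P(N ≥ 10) = 1 − P(N ≤ 9) ≈ 0.1904.

0.1904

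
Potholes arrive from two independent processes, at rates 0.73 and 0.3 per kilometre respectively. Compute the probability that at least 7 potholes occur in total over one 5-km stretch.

0.2601

Independent Poisson processes superpose: combined rate λ = 0.73 + 0.3 = 1.03 per kilometre.
Over the interval, μ = 1.03 × 5 = 5.15 (a 5-km stretch = 5 kilometres).
P(N ≥ 7) = 1 − P(N ≤ 6) ≈ 0.2601.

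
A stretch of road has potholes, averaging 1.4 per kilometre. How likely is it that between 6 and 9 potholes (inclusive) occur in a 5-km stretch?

Over the interval, μ = 1.4 × 5 = 7 (a 5-km stretch = 5 kilometres).
P(6 ≤ N ≤ 9) = Σ_{j=6}^{9} e^(−7) · 7^j/j! ≈ 0.5298.

0.5298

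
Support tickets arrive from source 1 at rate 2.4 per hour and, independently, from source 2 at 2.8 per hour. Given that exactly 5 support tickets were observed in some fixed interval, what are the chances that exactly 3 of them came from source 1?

0.2851

Given the total, each event is independently from source 1 with probability p = λ_1/(λ_1+λ_2) = 2.4/5.2 ≈ 0.4615.
So K ~ Binomial(5, 2.4/5.2): P(K = 3) = C(5,3) · (2.4/5.2)^3 · (2.8/5.2)^2 ≈ 0.2851.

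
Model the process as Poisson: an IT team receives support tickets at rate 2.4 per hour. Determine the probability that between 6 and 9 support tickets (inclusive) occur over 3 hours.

0.5338

Over the interval, μ = 2.4 × 3 = 7.2 (3 hours).
P(6 ≤ N ≤ 9) = Σ_{j=6}^{9} e^(−7.2) · 7.2^j/j! ≈ 0.5338.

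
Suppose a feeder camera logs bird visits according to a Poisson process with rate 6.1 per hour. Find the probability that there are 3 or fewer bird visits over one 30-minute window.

0.6360

Over the interval, μ = 6.1 × 0.5 = 3.05 (a 30-minute window = 0.5 hours).
P(N ≤ 3) = Σ_{j=0}^{3} e^(−μ) μ^j/j! ≈ 0.6360.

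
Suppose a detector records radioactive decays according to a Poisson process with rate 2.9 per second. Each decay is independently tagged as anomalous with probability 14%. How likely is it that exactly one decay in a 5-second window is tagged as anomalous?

Thinning: the decays that are tagged as anomalous themselves form a Poisson process with rate 0.14 × 2.9 = 0.406 per second.
Over the interval, μ = 0.406 × 5 = 2.03 (a 5-second window = 5 seconds).
P(N = 1) = e^(−2.03) · 2.03^1/1! ≈ 0.2666.

0.2666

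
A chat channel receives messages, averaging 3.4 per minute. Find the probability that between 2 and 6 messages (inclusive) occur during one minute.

0.7953

With mean μ = 3.4 per minute,
P(2 ≤ N ≤ 6) = Σ_{j=2}^{6} e^(−3.4) · 3.4^j/j! ≈ 0.7953.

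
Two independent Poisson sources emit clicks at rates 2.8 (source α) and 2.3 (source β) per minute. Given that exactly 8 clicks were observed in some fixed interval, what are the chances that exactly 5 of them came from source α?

Given the total, each event is independently from source α with probability p = λ_α/(λ_α+λ_β) = 2.8/5.1 ≈ 0.5490.
So K ~ Binomial(8, 2.8/5.1): P(K = 5) = C(8,5) · (2.8/5.1)^5 · (2.3/5.1)^3 ≈ 0.2562.

0.2562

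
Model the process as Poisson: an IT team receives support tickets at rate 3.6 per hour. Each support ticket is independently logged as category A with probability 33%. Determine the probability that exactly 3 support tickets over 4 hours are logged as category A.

0.1544

Thinning: the support tickets that are logged as category A themselves form a Poisson process with rate 0.33 × 3.6 = 1.188 per hour.
Over the interval, μ = 1.188 × 4 = 4.752 (4 hours).
P(N = 3) = e^(−4.752) · 4.752^3/3! ≈ 0.1544.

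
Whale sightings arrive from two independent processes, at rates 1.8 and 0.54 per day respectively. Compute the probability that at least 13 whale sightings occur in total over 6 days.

0.6455

Independent Poisson processes superpose: combined rate λ = 1.8 + 0.54 = 2.34 per day.
Over the interval, μ = 2.34 × 6 = 14.04 (6 days).
P(N ≥ 13) = 1 − P(N ≤ 12) ≈ 0.6455.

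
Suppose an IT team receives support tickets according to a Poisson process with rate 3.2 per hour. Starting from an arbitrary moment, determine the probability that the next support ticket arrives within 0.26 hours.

0.5648

Inter-arrival times are exponential with rate λ = 3.2 per hour.
P(T ≤ 0.26) = 1 − e^(−λt) = 1 − e^(−3.2 × 0.26) = 1 − e^(−0.832) ≈ 0.5648.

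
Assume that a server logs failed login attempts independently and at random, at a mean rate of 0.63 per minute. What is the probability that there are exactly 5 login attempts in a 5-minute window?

Over the interval, μ = 0.63 × 5 = 3.15 (a 5-minute window = 5 minutes).
P(N = 5) = e^(−μ) μ^5/5! = e^(−3.15) · 3.15^5/120 ≈ 0.1108.

0.1108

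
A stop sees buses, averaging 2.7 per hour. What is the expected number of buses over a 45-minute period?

E[N] = λt = 2.7 × 0.75 = 2.025 (a 45-minute period = 0.75 hours).

2.025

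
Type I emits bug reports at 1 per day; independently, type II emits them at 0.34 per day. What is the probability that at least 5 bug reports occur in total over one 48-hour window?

Independent Poisson processes superpose: combined rate λ = 1 + 0.34 = 1.34 per day.
Over the interval, μ = 1.34 × 2 = 2.68 (a 48-hour window = 2 days).
P(N ≥ 5) = 1 − P(N ≤ 4) ≈ 0.1341.

0.1341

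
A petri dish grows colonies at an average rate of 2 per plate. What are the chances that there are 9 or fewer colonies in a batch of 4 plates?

Over the interval, μ = 2 × 4 = 8 (a batch of 4 plates = 4 plates).
P(N ≤ 9) = Σ_{j=0}^{9} e^(−μ) μ^j/j! ≈ 0.7166.

0.7166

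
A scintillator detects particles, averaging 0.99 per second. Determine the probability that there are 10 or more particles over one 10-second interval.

Over the interval, μ = 0.99 × 10 = 9.9 (a 10-second interval = 10 seconds).
P(N ≥ 10) = 1 − P(N ≤ 9) = 1 − Σ_{j=0}^{9} e^(−μ) μ^j/j! ≈ 0.5295.

0.5295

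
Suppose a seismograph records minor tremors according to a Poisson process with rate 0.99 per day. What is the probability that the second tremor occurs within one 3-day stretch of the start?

Over the interval, μ = 0.99 × 3 = 2.97 (a 3-day stretch = 3 days).
The second arrival falls in the interval iff at least 2 events occur there: P(S_2 ≤ t) = P(N ≥ 2) = 1 − P(N ≤ 1) ≈ 0.7963.

0.7963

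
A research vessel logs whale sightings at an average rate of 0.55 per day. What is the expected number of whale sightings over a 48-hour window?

1.1

E[N] = λt = 0.55 × 2 = 1.1 (a 48-hour window = 2 days).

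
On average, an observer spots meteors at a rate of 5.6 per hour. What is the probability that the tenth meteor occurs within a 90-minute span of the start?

0.3341

Over the interval, μ = 5.6 × 1.5 = 8.4 (a 90-minute span = 1.5 hours).
The tenth arrival falls in the interval iff at least 10 events occur there: P(S_10 ≤ t) = P(N ≥ 10) = 1 − P(N ≤ 9) ≈ 0.3341.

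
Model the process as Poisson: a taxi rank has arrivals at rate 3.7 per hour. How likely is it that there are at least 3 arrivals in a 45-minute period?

Over the interval, μ = 3.7 × 0.75 = 2.775 (a 45-minute period = 0.75 hours).
P(N ≥ 3) = 1 − P(N ≤ 2) = 1 − Σ_{j=0}^{2} e^(−μ) μ^j/j! ≈ 0.5246.

0.5246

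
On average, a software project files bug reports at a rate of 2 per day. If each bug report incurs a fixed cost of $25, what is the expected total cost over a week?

$350

E[N] = 2 × 7 = 14 (a week = 7 days); E[cost] = 14 × $25 = $350.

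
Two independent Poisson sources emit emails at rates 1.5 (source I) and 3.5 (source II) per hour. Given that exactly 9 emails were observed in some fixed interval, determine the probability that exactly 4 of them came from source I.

Given the total, each event is independently from source I with probability p = λ_I/(λ_I+λ_II) = 1.5/5 = 0.3000.
So K ~ Binomial(9, 1.5/5): P(K = 4) = C(9,4) · (1.5/5)^4 · (3.5/5)^5 ≈ 0.1715.

0.1715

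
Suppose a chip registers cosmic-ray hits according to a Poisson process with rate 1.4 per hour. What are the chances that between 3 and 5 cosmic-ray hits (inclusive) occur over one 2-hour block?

Over the interval, μ = 1.4 × 2 = 2.8 (a 2-hour block = 2 hours).
P(3 ≤ N ≤ 5) = Σ_{j=3}^{5} e^(−2.8) · 2.8^j/j! ≈ 0.4654.

0.4654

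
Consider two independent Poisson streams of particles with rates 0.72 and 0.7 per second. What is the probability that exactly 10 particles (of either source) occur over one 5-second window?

0.0740

Independent Poisson processes superpose: combined rate λ = 0.72 + 0.7 = 1.42 per second.
Over the interval, μ = 1.42 × 5 = 7.1 (a 5-second window = 5 seconds).
P(N = 10) = e^(−7.1) · 7.1^10/10! ≈ 0.0740.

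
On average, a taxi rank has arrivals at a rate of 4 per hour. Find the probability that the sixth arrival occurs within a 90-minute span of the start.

Over the interval, μ = 4 × 1.5 = 6 (a 90-minute span = 1.5 hours).
The sixth arrival falls in the interval iff at least 6 events occur there: P(S_6 ≤ t) = P(N ≥ 6) = 1 − P(N ≤ 5) ≈ 0.5543.

0.5543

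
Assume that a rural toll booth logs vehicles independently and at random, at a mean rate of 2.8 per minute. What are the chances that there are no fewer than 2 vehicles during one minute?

0.7689

With mean μ = 2.8 per minute,
P(N ≥ 2) = 1 − P(N ≤ 1) = 1 − Σ_{j=0}^{1} e^(−μ) μ^j/j! ≈ 0.7689.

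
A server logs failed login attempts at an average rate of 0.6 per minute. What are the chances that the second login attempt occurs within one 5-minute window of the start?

0.8009

Over the interval, μ = 0.6 × 5 = 3 (a 5-minute window = 5 minutes).
The second arrival falls in the interval iff at least 2 events occur there: P(S_2 ≤ t) = P(N ≥ 2) = 1 − P(N ≤ 1) ≈ 0.8009.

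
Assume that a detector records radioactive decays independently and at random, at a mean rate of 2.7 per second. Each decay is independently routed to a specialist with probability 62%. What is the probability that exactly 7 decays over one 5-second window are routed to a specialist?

0.1323

Thinning: the decays that are routed to a specialist themselves form a Poisson process with rate 0.62 × 2.7 = 1.674 per second.
Over the interval, μ = 1.674 × 5 = 8.37 (a 5-second window = 5 seconds).
P(N = 7) = e^(−8.37) · 8.37^7/7! ≈ 0.1323.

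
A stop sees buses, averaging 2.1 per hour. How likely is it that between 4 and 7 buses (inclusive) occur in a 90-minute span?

0.3709

Over the interval, μ = 2.1 × 1.5 = 3.15 (a 90-minute span = 1.5 hours).
P(4 ≤ N ≤ 7) = Σ_{j=4}^{7} e^(−3.15) · 3.15^j/j! ≈ 0.3709.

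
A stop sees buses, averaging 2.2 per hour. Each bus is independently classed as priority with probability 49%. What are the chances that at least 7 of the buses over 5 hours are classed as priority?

Thinning: the buses that are classed as priority themselves form a Poisson process with rate 0.49 × 2.2 = 1.078 per hour.
Over the interval, μ = 1.078 × 5 = 5.39 (5 hours).
P(N ≥ 7) = 1 − P(N ≤ 6) ≈ 0.2968.

0.2968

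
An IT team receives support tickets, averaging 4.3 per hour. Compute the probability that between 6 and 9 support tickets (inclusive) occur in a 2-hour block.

0.4977

Over the interval, μ = 4.3 × 2 = 8.6 (a 2-hour block = 2 hours).
P(6 ≤ N ≤ 9) = Σ_{j=6}^{9} e^(−8.6) · 8.6^j/j! ≈ 0.4977.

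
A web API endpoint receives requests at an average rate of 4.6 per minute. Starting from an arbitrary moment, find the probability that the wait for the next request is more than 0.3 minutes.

0.2516

The wait for the next event is exponential with rate λ = 4.6 per minute.
P(T > 0.3) = e^(−λt) = e^(−4.6 × 0.3) = e^(−1.38) ≈ 0.2516.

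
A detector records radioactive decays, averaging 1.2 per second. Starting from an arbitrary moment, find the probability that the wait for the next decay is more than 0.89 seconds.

The wait for the next event is exponential with rate λ = 1.2 per second.
P(T > 0.89) = e^(−λt) = e^(−1.2 × 0.89) = e^(−1.068) ≈ 0.3437.

0.3437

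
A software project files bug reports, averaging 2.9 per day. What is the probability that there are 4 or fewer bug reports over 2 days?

0.3127

Over the interval, μ = 2.9 × 2 = 5.8 (2 days).
P(N ≤ 4) = Σ_{j=0}^{4} e^(−μ) μ^j/j! ≈ 0.3127.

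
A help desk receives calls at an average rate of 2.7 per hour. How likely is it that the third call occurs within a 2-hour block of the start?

Over the interval, μ = 2.7 × 2 = 5.4 (a 2-hour block = 2 hours).
The third arrival falls in the interval iff at least 3 events occur there: P(S_3 ≤ t) = P(N ≥ 3) = 1 − P(N ≤ 2) ≈ 0.9052.

0.9052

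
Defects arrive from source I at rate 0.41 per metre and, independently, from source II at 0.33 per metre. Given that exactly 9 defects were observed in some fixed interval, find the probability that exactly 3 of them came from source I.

Given the total, each event is independently from source I with probability p = λ_I/(λ_I+λ_II) = 0.41/0.74 ≈ 0.5541.
So K ~ Binomial(9, 0.41/0.74): P(K = 3) = C(9,3) · (0.41/0.74)^3 · (0.33/0.74)^6 ≈ 0.1124.

0.1124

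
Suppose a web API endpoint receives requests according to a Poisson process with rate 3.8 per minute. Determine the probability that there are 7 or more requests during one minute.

0.0909

With mean μ = 3.8 per minute,
P(N ≥ 7) = 1 − P(N ≤ 6) = 1 − Σ_{j=0}^{6} e^(−μ) μ^j/j! ≈ 0.0909.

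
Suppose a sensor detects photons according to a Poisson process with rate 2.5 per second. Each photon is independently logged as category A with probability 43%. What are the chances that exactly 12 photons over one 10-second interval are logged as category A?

0.1066

Thinning: the photons that are logged as category A themselves form a Poisson process with rate 0.43 × 2.5 = 1.075 per second.
Over the interval, μ = 1.075 × 10 = 10.75 (a 10-second interval = 10 seconds).
P(N = 12) = e^(−10.75) · 10.75^12/12! ≈ 0.1066.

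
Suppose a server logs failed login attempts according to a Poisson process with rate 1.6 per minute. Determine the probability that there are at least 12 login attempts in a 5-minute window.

0.1119

Over the interval, μ = 1.6 × 5 = 8 (a 5-minute window = 5 minutes).
P(N ≥ 12) = 1 − P(N ≤ 11) = 1 − Σ_{j=0}^{11} e^(−μ) μ^j/j! ≈ 0.1119.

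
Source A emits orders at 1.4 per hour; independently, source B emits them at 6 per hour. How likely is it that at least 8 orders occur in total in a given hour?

Independent Poisson processes superpose: combined rate λ = 1.4 + 6 = 7.4 per hour.
So μ = 7.4.
P(N ≥ 8) = 1 − P(N ≤ 7) ≈ 0.4607.

0.4607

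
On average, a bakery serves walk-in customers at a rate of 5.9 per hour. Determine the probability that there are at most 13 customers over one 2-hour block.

0.7025

Over the interval, μ = 5.9 × 2 = 11.8 (a 2-hour block = 2 hours).
P(N ≤ 13) = Σ_{j=0}^{13} e^(−μ) μ^j/j! ≈ 0.7025.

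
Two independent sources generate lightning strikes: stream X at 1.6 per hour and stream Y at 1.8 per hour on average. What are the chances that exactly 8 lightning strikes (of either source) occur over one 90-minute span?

Independent Poisson processes superpose: combined rate λ = 1.6 + 1.8 = 3.4 per hour.
Over the interval, μ = 3.4 × 1.5 = 5.1 (a 90-minute span = 1.5 hours).
P(N = 8) = e^(−5.1) · 5.1^8/8! ≈ 0.0692.

0.0692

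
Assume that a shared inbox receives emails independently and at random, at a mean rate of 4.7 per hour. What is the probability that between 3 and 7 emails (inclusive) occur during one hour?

With mean μ = 4.7 per hour,
P(3 ≤ N ≤ 7) = Σ_{j=3}^{7} e^(−4.7) · 4.7^j/j! ≈ 0.7437.

0.7437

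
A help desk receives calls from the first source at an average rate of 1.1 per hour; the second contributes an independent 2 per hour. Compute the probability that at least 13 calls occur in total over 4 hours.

Independent Poisson processes superpose: combined rate λ = 1.1 + 2 = 3.1 per hour.
Over the interval, μ = 3.1 × 4 = 12.4 (4 hours).
P(N ≥ 13) = 1 − P(N ≤ 12) ≈ 0.4697.

0.4697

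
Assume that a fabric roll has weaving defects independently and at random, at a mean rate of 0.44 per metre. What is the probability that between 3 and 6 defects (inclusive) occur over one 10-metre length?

Over the interval, μ = 0.44 × 10 = 4.4 (a 10-metre length = 10 metres).
P(3 ≤ N ≤ 6) = Σ_{j=3}^{6} e^(−4.4) · 4.4^j/j! ≈ 0.6585.

0.6585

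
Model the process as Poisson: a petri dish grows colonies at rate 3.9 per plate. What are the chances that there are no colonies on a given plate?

0.0202

With mean μ = 3.9 per plate,
P(N = 0) = e^(−μ) μ^0/0! = e^(−3.9) · 3.9^0/1 ≈ 0.0202.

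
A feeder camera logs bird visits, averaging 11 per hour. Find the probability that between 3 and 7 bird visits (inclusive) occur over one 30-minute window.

Over the interval, μ = 11 × 0.5 = 5.5 (a 30-minute window = 0.5 hours).
P(3 ≤ N ≤ 7) = Σ_{j=3}^{7} e^(−5.5) · 5.5^j/j! ≈ 0.7211.

0.7211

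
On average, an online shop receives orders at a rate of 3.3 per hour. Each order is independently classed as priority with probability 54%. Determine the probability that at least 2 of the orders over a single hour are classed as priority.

Thinning: the orders that are classed as priority themselves form a Poisson process with rate 0.54 × 3.3 = 1.782 per hour.
So μ = 1.782.
P(N ≥ 2) = 1 − P(N ≤ 1) ≈ 0.5318.

0.5318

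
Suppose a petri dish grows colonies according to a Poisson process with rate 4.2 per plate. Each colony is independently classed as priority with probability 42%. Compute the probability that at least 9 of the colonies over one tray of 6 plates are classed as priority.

Thinning: the colonies that are classed as priority themselves form a Poisson process with rate 0.42 × 4.2 = 1.764 per plate.
Over the interval, μ = 1.764 × 6 = 10.584 (a tray of 6 plates = 6 plates).
P(N ≥ 9) = 1 − P(N ≤ 8) ≈ 0.7290.

0.7290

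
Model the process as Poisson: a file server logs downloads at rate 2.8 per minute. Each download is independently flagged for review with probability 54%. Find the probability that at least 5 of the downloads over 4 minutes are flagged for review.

0.7213

Thinning: the downloads that are flagged for review themselves form a Poisson process with rate 0.54 × 2.8 = 1.512 per minute.
Over the interval, μ = 1.512 × 4 = 6.048 (4 minutes).
P(N ≥ 5) = 1 − P(N ≤ 4) ≈ 0.7213.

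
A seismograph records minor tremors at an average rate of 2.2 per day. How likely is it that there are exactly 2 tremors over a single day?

With mean μ = 2.2 per day,
P(N = 2) = e^(−μ) μ^2/2! = e^(−2.2) · 2.2^2/2 ≈ 0.2681.

0.2681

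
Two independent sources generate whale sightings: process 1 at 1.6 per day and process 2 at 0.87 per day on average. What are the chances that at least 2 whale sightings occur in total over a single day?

0.7065

Independent Poisson processes superpose: combined rate λ = 1.6 + 0.87 = 2.47 per day.
So μ = 2.47.
P(N ≥ 2) = 1 − P(N ≤ 1) ≈ 0.7065.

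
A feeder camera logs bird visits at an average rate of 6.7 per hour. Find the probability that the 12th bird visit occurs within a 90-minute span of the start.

Over the interval, μ = 6.7 × 1.5 = 10.05 (a 90-minute span = 1.5 hours).
The 12th arrival falls in the interval iff at least 12 events occur there: P(S_12 ≤ t) = P(N ≥ 12) = 1 − P(N ≤ 11) ≈ 0.3089.

0.3089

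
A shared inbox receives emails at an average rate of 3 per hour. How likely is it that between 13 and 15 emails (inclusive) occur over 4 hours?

0.2685

Over the interval, μ = 3 × 4 = 12 (4 hours).
P(13 ≤ N ≤ 15) = Σ_{j=13}^{15} e^(−12) · 12^j/j! ≈ 0.2685.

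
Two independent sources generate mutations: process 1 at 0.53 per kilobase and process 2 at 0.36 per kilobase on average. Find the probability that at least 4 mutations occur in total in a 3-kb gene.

0.2793

Independent Poisson processes superpose: combined rate λ = 0.53 + 0.36 = 0.89 per kilobase.
Over the interval, μ = 0.89 × 3 = 2.67 (a 3-kb gene = 3 kilobases).
P(N ≥ 4) = 1 − P(N ≤ 3) ≈ 0.2793.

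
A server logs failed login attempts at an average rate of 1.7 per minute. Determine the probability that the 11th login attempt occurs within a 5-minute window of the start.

Over the interval, μ = 1.7 × 5 = 8.5 (a 5-minute window = 5 minutes).
The 11th arrival falls in the interval iff at least 11 events occur there: P(S_11 ≤ t) = P(N ≥ 11) = 1 − P(N ≤ 10) ≈ 0.2366.

0.2366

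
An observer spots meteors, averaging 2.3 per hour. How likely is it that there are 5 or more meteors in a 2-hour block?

0.4868

Over the interval, μ = 2.3 × 2 = 4.6 (a 2-hour block = 2 hours).
P(N ≥ 5) = 1 − P(N ≤ 4) = 1 − Σ_{j=0}^{4} e^(−μ) μ^j/j! ≈ 0.4868.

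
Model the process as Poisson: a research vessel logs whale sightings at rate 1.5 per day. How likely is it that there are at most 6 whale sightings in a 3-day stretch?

0.8311

Over the interval, μ = 1.5 × 3 = 4.5 (a 3-day stretch = 3 days).
P(N ≤ 6) = Σ_{j=0}^{6} e^(−μ) μ^j/j! ≈ 0.8311.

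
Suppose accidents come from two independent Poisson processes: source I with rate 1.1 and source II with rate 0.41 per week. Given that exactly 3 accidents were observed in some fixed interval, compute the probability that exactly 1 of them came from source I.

0.1611

Given the total, each event is independently from source I with probability p = λ_I/(λ_I+λ_II) = 1.1/1.51 ≈ 0.7285.
So K ~ Binomial(3, 1.1/1.51): P(K = 1) = C(3,1) · (1.1/1.51)^1 · (0.41/1.51)^2 ≈ 0.1611.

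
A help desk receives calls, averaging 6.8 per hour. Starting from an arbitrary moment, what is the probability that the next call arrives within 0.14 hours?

0.6140

Inter-arrival times are exponential with rate λ = 6.8 per hour.
P(T ≤ 0.14) = 1 − e^(−λt) = 1 − e^(−6.8 × 0.14) = 1 − e^(−0.952) ≈ 0.6140.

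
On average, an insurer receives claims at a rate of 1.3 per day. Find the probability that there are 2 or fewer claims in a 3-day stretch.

Over the interval, μ = 1.3 × 3 = 3.9 (a 3-day stretch = 3 days).
P(N ≤ 2) = Σ_{j=0}^{2} e^(−μ) μ^j/j! ≈ 0.2531.

0.2531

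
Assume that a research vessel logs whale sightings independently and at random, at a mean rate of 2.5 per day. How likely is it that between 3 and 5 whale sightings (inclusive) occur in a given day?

0.4142

With mean μ = 2.5 per day,
P(3 ≤ N ≤ 5) = Σ_{j=3}^{5} e^(−2.5) · 2.5^j/j! ≈ 0.4142.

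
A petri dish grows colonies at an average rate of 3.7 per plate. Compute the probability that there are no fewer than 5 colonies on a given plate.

With mean μ = 3.7 per plate,
P(N ≥ 5) = 1 − P(N ≤ 4) = 1 − Σ_{j=0}^{4} e^(−μ) μ^j/j! ≈ 0.3128.

0.3128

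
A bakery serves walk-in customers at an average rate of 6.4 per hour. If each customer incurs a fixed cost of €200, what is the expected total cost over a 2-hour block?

E[N] = 6.4 × 2 = 12.8 (a 2-hour block = 2 hours); E[cost] = 12.8 × €200 = €2560.

€2560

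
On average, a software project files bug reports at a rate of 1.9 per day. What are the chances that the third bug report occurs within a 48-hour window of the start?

Over the interval, μ = 1.9 × 2 = 3.8 (a 48-hour window = 2 days).
The third arrival falls in the interval iff at least 3 events occur there: P(S_3 ≤ t) = P(N ≥ 3) = 1 − P(N ≤ 2) ≈ 0.7311.

0.7311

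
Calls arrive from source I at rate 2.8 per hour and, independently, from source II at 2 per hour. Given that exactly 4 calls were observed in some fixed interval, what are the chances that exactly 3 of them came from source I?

0.3308

Given the total, each event is independently from source I with probability p = λ_I/(λ_I+λ_II) = 2.8/4.8 ≈ 0.5833.
So K ~ Binomial(4, 2.8/4.8): P(K = 3) = C(4,3) · (2.8/4.8)^3 · (2/4.8)^1 ≈ 0.3308.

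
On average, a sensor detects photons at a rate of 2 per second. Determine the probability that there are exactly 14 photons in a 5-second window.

0.0521

Over the interval, μ = 2 × 5 = 10 (a 5-second window = 5 seconds).
P(N = 14) = e^(−μ) μ^14/14! = e^(−10) · 10^14/87178291200 ≈ 0.0521.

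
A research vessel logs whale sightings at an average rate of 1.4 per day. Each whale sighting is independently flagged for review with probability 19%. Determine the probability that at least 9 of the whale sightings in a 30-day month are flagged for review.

0.4047

Thinning: the whale sightings that are flagged for review themselves form a Poisson process with rate 0.19 × 1.4 = 0.266 per day.
Over the interval, μ = 0.266 × 30 = 7.98 (a 30-day month = 30 days).
P(N ≥ 9) = 1 − P(N ≤ 8) ≈ 0.4047.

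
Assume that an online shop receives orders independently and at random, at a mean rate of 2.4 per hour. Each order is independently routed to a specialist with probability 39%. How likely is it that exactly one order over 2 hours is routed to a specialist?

Thinning: the orders that are routed to a specialist themselves form a Poisson process with rate 0.39 × 2.4 = 0.936 per hour.
Over the interval, μ = 0.936 × 2 = 1.872 (2 hours).
P(N = 1) = e^(−1.872) · 1.872^1/1! ≈ 0.2879.

0.2879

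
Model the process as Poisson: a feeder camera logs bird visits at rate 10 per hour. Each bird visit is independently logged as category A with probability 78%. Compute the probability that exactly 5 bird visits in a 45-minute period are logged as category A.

0.1644

Thinning: the bird visits that are logged as category A themselves form a Poisson process with rate 0.78 × 10 = 7.8 per hour.
Over the interval, μ = 7.8 × 0.75 = 5.85 (a 45-minute period = 0.75 hours).
P(N = 5) = e^(−5.85) · 5.85^5/5! ≈ 0.1644.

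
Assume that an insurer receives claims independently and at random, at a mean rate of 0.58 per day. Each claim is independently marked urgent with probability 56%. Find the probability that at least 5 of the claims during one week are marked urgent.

Thinning: the claims that are marked urgent themselves form a Poisson process with rate 0.56 × 0.58 = 0.3248 per day.
Over the interval, μ = 0.3248 × 7 = 2.2736 (a week = 7 days).
P(N ≥ 5) = 1 − P(N ≤ 4) ≈ 0.0807.

0.0807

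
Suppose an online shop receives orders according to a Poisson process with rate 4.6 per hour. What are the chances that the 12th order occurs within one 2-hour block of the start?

0.2168

Over the interval, μ = 4.6 × 2 = 9.2 (a 2-hour block = 2 hours).
The 12th arrival falls in the interval iff at least 12 events occur there: P(S_12 ≤ t) = P(N ≥ 12) = 1 − P(N ≤ 11) ≈ 0.2168.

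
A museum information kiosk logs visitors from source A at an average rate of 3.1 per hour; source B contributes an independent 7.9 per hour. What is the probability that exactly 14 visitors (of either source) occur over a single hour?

0.0728

Independent Poisson processes superpose: combined rate λ = 3.1 + 7.9 = 11 per hour.
So μ = 11.
P(N = 14) = e^(−11) · 11^14/14! ≈ 0.0728.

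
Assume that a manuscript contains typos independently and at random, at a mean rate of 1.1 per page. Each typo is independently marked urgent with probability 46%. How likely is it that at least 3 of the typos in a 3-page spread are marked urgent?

Thinning: the typos that are marked urgent themselves form a Poisson process with rate 0.46 × 1.1 = 0.506 per page.
Over the interval, μ = 0.506 × 3 = 1.518 (a 3-page spread = 3 pages).
P(N ≥ 3) = 1 − P(N ≤ 2) ≈ 0.1957.

0.1957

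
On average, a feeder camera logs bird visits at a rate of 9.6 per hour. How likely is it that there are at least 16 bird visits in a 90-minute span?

Over the interval, μ = 9.6 × 1.5 = 14.4 (a 90-minute span = 1.5 hours).
P(N ≥ 16) = 1 − P(N ≤ 15) = 1 − Σ_{j=0}^{15} e^(−μ) μ^j/j! ≈ 0.3707.

0.3707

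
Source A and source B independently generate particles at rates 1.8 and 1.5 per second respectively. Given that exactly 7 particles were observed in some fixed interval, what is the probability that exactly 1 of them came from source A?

0.0337

Given the total, each event is independently from source A with probability p = λ_A/(λ_A+λ_B) = 1.8/3.3 ≈ 0.5455.
So K ~ Binomial(7, 1.8/3.3): P(K = 1) = C(7,1) · (1.8/3.3)^1 · (1.5/3.3)^6 ≈ 0.0337.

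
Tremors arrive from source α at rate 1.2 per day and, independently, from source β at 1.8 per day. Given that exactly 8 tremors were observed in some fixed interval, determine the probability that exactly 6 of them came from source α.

0.0413

Given the total, each event is independently from source α with probability p = λ_α/(λ_α+λ_β) = 1.2/3 = 0.4000.
So K ~ Binomial(8, 1.2/3): P(K = 6) = C(8,6) · (1.2/3)^6 · (1.8/3)^2 ≈ 0.0413.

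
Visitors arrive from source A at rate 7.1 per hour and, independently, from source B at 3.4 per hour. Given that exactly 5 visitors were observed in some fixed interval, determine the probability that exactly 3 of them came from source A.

0.3242

Given the total, each event is independently from source A with probability p = λ_A/(λ_A+λ_B) = 7.1/10.5 ≈ 0.6762.
So K ~ Binomial(5, 7.1/10.5): P(K = 3) = C(5,3) · (7.1/10.5)^3 · (3.4/10.5)^2 ≈ 0.3242.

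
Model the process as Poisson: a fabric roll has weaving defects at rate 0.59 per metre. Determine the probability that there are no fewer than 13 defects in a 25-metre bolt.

Over the interval, μ = 0.59 × 25 = 14.75 (a 25-metre bolt = 25 metres).
P(N ≥ 13) = 1 − P(N ≤ 12) = 1 − Σ_{j=0}^{12} e^(−μ) μ^j/j! ≈ 0.7112.

0.7112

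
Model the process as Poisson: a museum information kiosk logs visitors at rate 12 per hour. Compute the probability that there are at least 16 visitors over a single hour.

With mean μ = 12 per hour,
P(N ≥ 16) = 1 − P(N ≤ 15) = 1 − Σ_{j=0}^{15} e^(−μ) μ^j/j! ≈ 0.1556.

0.1556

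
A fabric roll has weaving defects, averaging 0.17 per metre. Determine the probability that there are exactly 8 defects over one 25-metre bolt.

0.0377

Over the interval, μ = 0.17 × 25 = 4.25 (a 25-metre bolt = 25 metres).
P(N = 8) = e^(−μ) μ^8/8! = e^(−4.25) · 4.25^8/40320 ≈ 0.0377.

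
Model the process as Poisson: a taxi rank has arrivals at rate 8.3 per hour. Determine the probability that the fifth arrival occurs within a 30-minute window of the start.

0.4004

Over the interval, μ = 8.3 × 0.5 = 4.15 (a 30-minute window = 0.5 hours).
The fifth arrival falls in the interval iff at least 5 events occur there: P(S_5 ≤ t) = P(N ≥ 5) = 1 − P(N ≤ 4) ≈ 0.4004.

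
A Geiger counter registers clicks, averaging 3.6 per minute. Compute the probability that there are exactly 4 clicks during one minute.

With mean μ = 3.6 per minute,
P(N = 4) = e^(−μ) μ^4/4! = e^(−3.6) · 3.6^4/24 ≈ 0.1912.

0.1912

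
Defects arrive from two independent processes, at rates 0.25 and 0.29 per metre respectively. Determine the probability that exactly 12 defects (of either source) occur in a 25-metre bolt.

Independent Poisson processes superpose: combined rate λ = 0.25 + 0.29 = 0.54 per metre.
Over the interval, μ = 0.54 × 25 = 13.5 (a 25-metre bolt = 25 metres).
P(N = 12) = e^(−13.5) · 13.5^12/12! ≈ 0.1049.

0.1049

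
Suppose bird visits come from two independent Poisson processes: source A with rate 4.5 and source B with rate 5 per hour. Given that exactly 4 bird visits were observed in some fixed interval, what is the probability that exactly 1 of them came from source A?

Given the total, each event is independently from source A with probability p = λ_A/(λ_A+λ_B) = 4.5/9.5 ≈ 0.4737.
So K ~ Binomial(4, 4.5/9.5): P(K = 1) = C(4,1) · (4.5/9.5)^1 · (5/9.5)^3 ≈ 0.2762.

0.2762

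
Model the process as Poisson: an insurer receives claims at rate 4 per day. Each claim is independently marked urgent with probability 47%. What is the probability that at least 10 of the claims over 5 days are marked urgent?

Thinning: the claims that are marked urgent themselves form a Poisson process with rate 0.47 × 4 = 1.88 per day.
Over the interval, μ = 1.88 × 5 = 9.4 (5 days).
P(N ≥ 10) = 1 − P(N ≤ 9) ≈ 0.4651.

0.4651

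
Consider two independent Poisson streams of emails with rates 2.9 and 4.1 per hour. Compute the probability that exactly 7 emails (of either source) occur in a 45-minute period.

Independent Poisson processes superpose: combined rate λ = 2.9 + 4.1 = 7 per hour.
Over the interval, μ = 7 × 0.75 = 5.25 (a 45-minute period = 0.75 hours).
P(N = 7) = e^(−5.25) · 5.25^7/7! ≈ 0.1145.

0.1145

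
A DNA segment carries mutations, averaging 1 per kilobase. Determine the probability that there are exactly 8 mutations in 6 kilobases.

0.1033

Over the interval, μ = 1 × 6 = 6 (6 kilobases).
P(N = 8) = e^(−μ) μ^8/8! = e^(−6) · 6^8/40320 ≈ 0.1033.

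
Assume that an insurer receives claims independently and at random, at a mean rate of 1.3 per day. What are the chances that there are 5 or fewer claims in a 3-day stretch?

0.8006

Over the interval, μ = 1.3 × 3 = 3.9 (a 3-day stretch = 3 days).
P(N ≤ 5) = Σ_{j=0}^{5} e^(−μ) μ^j/j! ≈ 0.8006.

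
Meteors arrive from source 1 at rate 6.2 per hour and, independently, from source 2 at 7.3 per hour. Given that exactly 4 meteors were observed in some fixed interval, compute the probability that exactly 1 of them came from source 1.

0.2905

Given the total, each event is independently from source 1 with probability p = λ_1/(λ_1+λ_2) = 6.2/13.5 ≈ 0.4593.
So K ~ Binomial(4, 6.2/13.5): P(K = 1) = C(4,1) · (6.2/13.5)^1 · (7.3/13.5)^3 ≈ 0.2905.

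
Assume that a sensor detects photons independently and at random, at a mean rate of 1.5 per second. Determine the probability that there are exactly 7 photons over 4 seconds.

0.1377

Over the interval, μ = 1.5 × 4 = 6 (4 seconds).
P(N = 7) = e^(−μ) μ^7/7! = e^(−6) · 6^7/5040 ≈ 0.1377.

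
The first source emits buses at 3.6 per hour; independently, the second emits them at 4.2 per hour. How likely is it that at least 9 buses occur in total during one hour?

0.3796

Independent Poisson processes superpose: combined rate λ = 3.6 + 4.2 = 7.8 per hour.
So μ = 7.8.
P(N ≥ 9) = 1 − P(N ≤ 8) ≈ 0.3796.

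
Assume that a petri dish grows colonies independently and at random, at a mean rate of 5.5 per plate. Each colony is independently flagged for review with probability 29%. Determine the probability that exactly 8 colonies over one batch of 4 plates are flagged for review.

Thinning: the colonies that are flagged for review themselves form a Poisson process with rate 0.29 × 5.5 = 1.595 per plate.
Over the interval, μ = 1.595 × 4 = 6.38 (a batch of 4 plates = 4 plates).
P(N = 8) = e^(−6.38) · 6.38^8/8! ≈ 0.1154.

0.1154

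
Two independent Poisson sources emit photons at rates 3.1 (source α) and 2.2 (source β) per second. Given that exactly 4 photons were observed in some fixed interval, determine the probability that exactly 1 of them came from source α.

0.1673

Given the total, each event is independently from source α with probability p = λ_α/(λ_α+λ_β) = 3.1/5.3 ≈ 0.5849.
So K ~ Binomial(4, 3.1/5.3): P(K = 1) = C(4,1) · (3.1/5.3)^1 · (2.2/5.3)^3 ≈ 0.1673.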